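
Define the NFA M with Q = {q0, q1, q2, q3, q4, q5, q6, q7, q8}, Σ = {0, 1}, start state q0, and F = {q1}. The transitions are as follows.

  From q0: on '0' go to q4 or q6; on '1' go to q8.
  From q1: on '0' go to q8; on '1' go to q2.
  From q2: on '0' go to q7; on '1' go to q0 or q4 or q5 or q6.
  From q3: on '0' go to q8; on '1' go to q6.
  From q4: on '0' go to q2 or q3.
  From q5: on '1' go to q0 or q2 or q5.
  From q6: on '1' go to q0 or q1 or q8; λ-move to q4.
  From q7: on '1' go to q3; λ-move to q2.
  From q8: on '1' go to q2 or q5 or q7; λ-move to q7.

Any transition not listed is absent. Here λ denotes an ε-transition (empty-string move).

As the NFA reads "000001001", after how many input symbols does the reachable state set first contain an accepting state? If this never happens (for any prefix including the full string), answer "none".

none

Start in {q0}.
Read '0': {q0} → {q4, q6}.
Read '0': {q4, q6} → {q2, q3}.
Read '0': {q2, q3} → {q2, q7, q8}.
Read '0': {q2, q7, q8} → {q2, q7}.
Read '0': {q2, q7} → {q2, q7}.
Read '1': {q2, q7} → {q0, q3, q4, q5, q6}.
Read '0': {q0, q3, q4, q5, q6} → {q2, q3, q4, q6, q7, q8}.
Read '0': {q2, q3, q4, q6, q7, q8} → {q2, q3, q7, q8}.
Read '1': {q2, q3, q7, q8} → {q0, q2, q3, q4, q5, q6, q7}.
No reachable set along the way intersects F.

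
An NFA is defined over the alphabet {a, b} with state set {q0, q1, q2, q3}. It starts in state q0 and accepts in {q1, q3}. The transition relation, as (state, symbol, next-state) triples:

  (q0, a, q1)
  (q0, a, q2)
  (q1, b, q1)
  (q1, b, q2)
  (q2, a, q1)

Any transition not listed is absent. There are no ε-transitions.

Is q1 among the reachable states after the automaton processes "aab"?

Yes

Start in {q0}.
Read 'a': q0→{q1, q2}; now {q1, q2}.
Read 'a': q1→∅, q2→{q1}; now {q1}.
Read 'b': q1→{q1, q2}; now {q1, q2}.
State q1 is in {q1, q2}.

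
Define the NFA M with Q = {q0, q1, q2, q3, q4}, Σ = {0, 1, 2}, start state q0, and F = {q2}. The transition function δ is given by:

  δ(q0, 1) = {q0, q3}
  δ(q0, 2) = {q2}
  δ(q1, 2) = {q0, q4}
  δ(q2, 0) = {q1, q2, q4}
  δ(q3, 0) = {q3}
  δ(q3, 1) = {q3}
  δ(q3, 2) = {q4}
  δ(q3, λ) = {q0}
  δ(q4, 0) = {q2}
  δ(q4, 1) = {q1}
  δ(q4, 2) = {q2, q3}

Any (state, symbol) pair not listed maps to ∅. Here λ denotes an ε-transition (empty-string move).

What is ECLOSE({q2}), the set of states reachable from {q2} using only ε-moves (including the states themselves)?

{q2}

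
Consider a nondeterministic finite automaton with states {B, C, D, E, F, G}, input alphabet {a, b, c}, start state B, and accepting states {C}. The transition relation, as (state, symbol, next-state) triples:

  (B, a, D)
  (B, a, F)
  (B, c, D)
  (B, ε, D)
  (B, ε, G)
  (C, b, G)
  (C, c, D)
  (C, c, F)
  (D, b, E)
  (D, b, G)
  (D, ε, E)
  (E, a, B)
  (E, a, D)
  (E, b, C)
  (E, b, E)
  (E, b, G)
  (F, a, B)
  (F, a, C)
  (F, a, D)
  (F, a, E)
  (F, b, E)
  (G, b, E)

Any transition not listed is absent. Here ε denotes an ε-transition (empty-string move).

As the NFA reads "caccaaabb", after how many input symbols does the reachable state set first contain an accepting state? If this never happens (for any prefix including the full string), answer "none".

none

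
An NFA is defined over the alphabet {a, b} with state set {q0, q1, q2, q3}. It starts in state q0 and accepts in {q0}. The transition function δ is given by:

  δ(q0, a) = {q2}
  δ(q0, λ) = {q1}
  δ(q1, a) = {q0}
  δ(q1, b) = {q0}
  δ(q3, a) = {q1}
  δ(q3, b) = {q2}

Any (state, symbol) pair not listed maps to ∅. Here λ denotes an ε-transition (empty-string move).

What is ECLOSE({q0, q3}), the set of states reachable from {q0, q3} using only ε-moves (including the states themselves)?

{q0, q1, q3}

Begin with {q0, q3}.
ε-move q0 → q1; add q1.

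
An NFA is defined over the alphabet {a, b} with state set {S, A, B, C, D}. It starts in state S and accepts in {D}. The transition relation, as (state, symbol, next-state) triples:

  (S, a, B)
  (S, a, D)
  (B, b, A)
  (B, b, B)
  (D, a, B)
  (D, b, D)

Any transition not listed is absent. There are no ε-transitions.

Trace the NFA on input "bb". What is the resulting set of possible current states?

Start in {S}.
Read 'b': {S} → ∅.
The set is empty and remains empty for the remaining 1 symbol.

∅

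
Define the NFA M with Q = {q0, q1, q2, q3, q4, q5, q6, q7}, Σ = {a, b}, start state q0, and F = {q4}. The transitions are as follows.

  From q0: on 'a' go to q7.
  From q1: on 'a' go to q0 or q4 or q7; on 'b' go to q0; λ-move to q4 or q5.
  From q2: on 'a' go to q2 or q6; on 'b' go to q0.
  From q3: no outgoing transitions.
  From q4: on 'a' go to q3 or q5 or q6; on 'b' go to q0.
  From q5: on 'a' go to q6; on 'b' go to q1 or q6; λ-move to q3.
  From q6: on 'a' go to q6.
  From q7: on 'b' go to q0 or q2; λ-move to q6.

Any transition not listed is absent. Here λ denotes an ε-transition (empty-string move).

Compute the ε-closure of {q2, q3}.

Begin with {q2, q3}.
No ε-moves leave this set, so the closure equals the set itself.

{q2, q3}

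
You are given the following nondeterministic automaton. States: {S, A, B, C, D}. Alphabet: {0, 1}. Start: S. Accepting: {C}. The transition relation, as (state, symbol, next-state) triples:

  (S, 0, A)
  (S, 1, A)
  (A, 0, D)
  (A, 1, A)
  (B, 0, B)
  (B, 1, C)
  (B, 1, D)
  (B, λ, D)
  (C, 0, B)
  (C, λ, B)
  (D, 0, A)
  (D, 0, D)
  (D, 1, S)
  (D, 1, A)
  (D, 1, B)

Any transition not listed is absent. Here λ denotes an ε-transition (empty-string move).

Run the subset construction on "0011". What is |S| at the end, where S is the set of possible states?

Start in {S}.
Read '0': {S} → {A}.
Read '0': {A} → {D}.
Read '1': {D} → {S, A, B, D}.
Read '1': {S, A, B, D} → {S, A, B, C, D}.
That set has 5 states.

5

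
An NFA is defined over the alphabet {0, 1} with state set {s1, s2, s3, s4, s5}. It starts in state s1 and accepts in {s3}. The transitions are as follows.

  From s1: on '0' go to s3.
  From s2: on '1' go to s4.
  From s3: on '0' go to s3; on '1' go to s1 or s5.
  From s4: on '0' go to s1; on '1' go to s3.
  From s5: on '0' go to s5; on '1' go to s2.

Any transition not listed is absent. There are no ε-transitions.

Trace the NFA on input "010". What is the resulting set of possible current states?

{s3, s5}

Start in {s1}.
Read '0': s1→{s3}; now {s3}.
Read '1': s3→{s1, s5}; now {s1, s5}.
Read '0': s1→{s3}, s5→{s5}; now {s3, s5}.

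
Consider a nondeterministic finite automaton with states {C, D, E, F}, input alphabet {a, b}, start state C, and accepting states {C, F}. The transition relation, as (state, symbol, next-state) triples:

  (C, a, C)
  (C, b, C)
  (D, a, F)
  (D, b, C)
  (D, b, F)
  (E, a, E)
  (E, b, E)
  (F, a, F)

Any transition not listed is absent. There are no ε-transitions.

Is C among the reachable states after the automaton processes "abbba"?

Start in {C}.
Read 'a': C→{C}; now {C}.
Read 'b': C→{C}; now {C}.
Read 'b': C→{C}; now {C}.
Read 'b': C→{C}; now {C}.
Read 'a': C→{C}; now {C}.
State C is in {C}.

Yes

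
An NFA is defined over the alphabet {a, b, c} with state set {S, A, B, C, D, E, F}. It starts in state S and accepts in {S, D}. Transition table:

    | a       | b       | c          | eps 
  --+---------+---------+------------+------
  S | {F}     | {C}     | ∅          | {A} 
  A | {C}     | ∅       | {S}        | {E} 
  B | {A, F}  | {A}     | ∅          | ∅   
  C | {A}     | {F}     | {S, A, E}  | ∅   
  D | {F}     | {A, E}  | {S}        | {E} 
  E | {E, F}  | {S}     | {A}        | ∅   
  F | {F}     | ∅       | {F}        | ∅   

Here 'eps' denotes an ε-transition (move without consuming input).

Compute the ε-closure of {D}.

{D, E}

Begin with {D}.
ε-move D → E; add E.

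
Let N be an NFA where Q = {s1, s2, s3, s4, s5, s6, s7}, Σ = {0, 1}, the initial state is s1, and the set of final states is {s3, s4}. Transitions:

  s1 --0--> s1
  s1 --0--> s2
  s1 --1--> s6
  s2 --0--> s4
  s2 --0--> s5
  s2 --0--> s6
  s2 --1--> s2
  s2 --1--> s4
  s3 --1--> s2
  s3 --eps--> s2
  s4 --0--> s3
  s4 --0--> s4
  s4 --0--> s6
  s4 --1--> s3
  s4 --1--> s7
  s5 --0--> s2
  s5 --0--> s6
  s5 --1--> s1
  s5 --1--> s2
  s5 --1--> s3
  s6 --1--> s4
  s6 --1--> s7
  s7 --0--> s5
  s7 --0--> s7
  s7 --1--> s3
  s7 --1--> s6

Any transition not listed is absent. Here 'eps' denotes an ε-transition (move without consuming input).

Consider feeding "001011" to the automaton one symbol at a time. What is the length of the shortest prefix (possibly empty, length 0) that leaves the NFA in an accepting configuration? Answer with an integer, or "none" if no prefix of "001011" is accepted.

Start in {s1}.
Read '0': {s1} → {s1, s2}.
Read '0': {s1, s2} → {s1, s2, s4, s5, s6}.
None of the earlier sets intersect F, but {s1, s2, s4, s5, s6} does.

2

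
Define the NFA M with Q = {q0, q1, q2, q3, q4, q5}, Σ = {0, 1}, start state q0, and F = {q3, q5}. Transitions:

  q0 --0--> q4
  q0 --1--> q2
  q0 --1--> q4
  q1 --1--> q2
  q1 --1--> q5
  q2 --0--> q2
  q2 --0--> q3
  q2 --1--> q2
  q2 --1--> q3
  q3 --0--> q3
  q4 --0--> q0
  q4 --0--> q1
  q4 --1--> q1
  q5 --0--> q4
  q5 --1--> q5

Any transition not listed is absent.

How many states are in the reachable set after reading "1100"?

Start in {q0}.
Read '1': {q0} → {q2, q4}.
Read '1': {q2, q4} → {q1, q2, q3}.
Read '0': {q1, q2, q3} → {q2, q3}.
Read '0': {q2, q3} → {q2, q3}.
That set has 2 states.

2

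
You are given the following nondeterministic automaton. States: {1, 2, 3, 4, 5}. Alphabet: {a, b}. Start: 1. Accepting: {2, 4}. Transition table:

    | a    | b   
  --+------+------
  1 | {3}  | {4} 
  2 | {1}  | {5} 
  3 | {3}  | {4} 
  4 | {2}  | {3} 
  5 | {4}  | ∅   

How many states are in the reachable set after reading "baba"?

1

Start in {1}.
Read 'b': 1→{4}; now {4}.
Read 'a': 4→{2}; now {2}.
Read 'b': 2→{5}; now {5}.
Read 'a': 5→{4}; now {4}.
That set has 1 state.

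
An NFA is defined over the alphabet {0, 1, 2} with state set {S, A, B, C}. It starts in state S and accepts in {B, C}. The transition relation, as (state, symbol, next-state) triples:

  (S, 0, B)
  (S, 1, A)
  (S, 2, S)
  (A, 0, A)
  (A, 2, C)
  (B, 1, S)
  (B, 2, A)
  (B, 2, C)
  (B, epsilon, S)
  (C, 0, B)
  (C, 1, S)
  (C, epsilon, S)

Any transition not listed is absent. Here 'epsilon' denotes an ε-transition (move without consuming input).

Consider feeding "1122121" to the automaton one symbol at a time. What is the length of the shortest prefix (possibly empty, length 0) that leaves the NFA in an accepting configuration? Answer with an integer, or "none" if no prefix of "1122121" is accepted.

Start in {S}.
Read '1': S→{A}; now {A}.
Read '1': A→∅; now ∅.
The set is empty and remains empty for the remaining 5 symbols.
No reachable set along the way intersects F.

none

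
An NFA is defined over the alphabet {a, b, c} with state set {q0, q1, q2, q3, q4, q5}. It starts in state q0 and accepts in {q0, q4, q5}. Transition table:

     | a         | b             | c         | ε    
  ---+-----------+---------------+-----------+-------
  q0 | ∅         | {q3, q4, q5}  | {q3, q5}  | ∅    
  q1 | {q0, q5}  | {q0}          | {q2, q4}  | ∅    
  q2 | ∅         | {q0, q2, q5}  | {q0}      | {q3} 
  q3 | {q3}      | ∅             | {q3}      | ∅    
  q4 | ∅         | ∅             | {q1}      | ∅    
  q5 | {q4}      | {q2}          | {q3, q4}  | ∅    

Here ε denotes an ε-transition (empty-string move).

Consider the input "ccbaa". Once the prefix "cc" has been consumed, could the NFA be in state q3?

Start in {q0}.
Read 'c': q0→{q3, q5}; now {q3, q5}.
Read 'c': q3→{q3}, q5→{q3, q4}; now {q3, q4}.
State q3 is in {q3, q4}.

Yes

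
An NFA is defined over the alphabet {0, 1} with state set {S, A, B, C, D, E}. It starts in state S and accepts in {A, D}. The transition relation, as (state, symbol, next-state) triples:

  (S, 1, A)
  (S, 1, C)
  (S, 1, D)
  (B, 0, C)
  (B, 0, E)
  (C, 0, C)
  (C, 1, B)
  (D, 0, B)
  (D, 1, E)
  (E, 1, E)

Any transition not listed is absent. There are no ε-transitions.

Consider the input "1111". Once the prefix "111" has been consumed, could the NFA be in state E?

Yes

Start in {S}.
Read '1': {S} → {A, C, D}.
Read '1': {A, C, D} → {B, E}.
Read '1': {B, E} → {E}.
State E is in {E}.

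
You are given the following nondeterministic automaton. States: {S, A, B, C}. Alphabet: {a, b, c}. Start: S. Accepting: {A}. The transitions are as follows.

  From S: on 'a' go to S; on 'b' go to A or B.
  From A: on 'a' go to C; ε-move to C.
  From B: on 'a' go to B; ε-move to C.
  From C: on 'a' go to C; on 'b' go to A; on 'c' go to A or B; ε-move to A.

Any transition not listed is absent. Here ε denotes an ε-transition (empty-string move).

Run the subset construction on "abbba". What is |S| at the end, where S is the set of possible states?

2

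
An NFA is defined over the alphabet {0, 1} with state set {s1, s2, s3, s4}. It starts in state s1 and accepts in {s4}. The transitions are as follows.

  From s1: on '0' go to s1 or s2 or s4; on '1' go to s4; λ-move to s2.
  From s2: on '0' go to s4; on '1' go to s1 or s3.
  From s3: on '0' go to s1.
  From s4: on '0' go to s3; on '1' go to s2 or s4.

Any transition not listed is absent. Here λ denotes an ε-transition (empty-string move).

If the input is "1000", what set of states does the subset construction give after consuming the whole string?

{s1, s2, s3, s4}

Start: ε-closure({s1}) = {s1, s2}.
Read '1': s1→{s4}, s2→{s1, s3}; union {s1, s3, s4}; ε-closure = {s1, s2, s3, s4}.
Read '0': s1→{s1, s2, s4}, s2→{s4}, s3→{s1}, s4→{s3}; now {s1, s2, s3, s4}.
Read '0': s1→{s1, s2, s4}, s2→{s4}, s3→{s1}, s4→{s3}; now {s1, s2, s3, s4}.
Read '0': s1→{s1, s2, s4}, s2→{s4}, s3→{s1}, s4→{s3}; now {s1, s2, s3, s4}.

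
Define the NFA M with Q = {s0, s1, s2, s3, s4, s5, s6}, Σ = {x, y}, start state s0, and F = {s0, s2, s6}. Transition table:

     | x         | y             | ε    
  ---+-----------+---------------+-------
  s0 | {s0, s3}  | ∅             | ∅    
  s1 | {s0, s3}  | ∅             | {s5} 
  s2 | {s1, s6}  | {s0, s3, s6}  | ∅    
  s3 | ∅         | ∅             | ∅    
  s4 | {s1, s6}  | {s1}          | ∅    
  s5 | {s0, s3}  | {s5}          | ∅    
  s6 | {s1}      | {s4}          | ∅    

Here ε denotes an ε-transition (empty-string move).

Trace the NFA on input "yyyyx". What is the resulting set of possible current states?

∅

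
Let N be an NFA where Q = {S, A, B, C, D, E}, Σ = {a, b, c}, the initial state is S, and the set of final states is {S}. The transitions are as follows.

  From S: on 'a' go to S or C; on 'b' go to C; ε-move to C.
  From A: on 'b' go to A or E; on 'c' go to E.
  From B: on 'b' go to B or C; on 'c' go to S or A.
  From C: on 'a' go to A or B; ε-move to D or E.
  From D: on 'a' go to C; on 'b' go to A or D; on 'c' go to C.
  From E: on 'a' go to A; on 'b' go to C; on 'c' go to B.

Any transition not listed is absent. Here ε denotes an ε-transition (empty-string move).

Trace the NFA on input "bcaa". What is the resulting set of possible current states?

Start: ε-closure({S}) = {S, C, D, E}.
Read 'b': {S, C, D, E} → {A, C, D, E}.
Read 'c': {A, C, D, E} → {B, C, D, E}.
Read 'a': {B, C, D, E} → {A, B, C, D, E}.
Read 'a': {A, B, C, D, E} → {A, B, C, D, E}.

{A, B, C, D, E}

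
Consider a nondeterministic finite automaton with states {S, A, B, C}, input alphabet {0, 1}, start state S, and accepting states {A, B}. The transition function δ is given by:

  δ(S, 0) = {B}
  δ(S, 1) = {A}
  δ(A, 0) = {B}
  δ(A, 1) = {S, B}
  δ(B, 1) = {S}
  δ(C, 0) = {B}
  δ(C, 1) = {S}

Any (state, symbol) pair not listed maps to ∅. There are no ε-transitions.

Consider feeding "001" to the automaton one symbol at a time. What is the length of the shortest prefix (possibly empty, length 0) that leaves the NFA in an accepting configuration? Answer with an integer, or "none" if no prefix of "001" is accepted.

1

Start in {S}.
Read '0': S→{B}; now {B}.
None of the earlier sets intersect F, but {B} does.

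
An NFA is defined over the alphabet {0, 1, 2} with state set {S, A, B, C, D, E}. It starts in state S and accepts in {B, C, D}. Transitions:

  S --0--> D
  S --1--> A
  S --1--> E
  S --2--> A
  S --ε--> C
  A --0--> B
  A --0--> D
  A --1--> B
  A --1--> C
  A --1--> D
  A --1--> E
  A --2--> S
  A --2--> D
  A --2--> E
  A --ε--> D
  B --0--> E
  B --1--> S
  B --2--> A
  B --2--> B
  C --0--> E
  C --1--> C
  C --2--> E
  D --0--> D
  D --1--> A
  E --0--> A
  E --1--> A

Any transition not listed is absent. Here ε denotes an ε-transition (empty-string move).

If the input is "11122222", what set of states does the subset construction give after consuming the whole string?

Start: ε-closure({S}) = {S, C}.
Read '1': S→{A, E}, C→{C}; union {A, C, E}; ε-closure = {A, C, D, E}.
Read '1': A→{B, C, D, E}, C→{C}, D→{A}, E→{A}; now {A, B, C, D, E}.
Read '1': A→{B, C, D, E}, B→{S}, C→{C}, D→{A}, E→{A}; now {S, A, B, C, D, E}.
Read '2': S→{A}, A→{S, D, E}, B→{A, B}, C→{E}, D→∅, E→∅; union {S, A, B, D, E}; ε-closure = {S, A, B, C, D, E}.
Read '2': S→{A}, A→{S, D, E}, B→{A, B}, C→{E}, D→∅, E→∅; union {S, A, B, D, E}; ε-closure = {S, A, B, C, D, E}.
Read '2': S→{A}, A→{S, D, E}, B→{A, B}, C→{E}, D→∅, E→∅; union {S, A, B, D, E}; ε-closure = {S, A, B, C, D, E}.
Read '2': S→{A}, A→{S, D, E}, B→{A, B}, C→{E}, D→∅, E→∅; union {S, A, B, D, E}; ε-closure = {S, A, B, C, D, E}.
Read '2': S→{A}, A→{S, D, E}, B→{A, B}, C→{E}, D→∅, E→∅; union {S, A, B, D, E}; ε-closure = {S, A, B, C, D, E}.

{S, A, B, C, D, E}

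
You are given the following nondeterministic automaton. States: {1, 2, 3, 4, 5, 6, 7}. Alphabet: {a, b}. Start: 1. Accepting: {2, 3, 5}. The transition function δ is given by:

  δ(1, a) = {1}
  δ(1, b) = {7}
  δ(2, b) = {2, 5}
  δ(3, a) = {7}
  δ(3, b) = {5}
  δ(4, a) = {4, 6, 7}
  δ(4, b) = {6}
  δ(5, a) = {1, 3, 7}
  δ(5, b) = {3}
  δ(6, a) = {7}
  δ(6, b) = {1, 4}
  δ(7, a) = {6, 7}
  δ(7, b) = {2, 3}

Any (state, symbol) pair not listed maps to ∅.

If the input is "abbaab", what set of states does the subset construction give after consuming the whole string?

{1, 2, 3, 4}

Start in {1}.
Read 'a': 1→{1}; now {1}.
Read 'b': 1→{7}; now {7}.
Read 'b': 7→{2, 3}; now {2, 3}.
Read 'a': 2→∅, 3→{7}; now {7}.
Read 'a': 7→{6, 7}; now {6, 7}.
Read 'b': 6→{1, 4}, 7→{2, 3}; now {1, 2, 3, 4}.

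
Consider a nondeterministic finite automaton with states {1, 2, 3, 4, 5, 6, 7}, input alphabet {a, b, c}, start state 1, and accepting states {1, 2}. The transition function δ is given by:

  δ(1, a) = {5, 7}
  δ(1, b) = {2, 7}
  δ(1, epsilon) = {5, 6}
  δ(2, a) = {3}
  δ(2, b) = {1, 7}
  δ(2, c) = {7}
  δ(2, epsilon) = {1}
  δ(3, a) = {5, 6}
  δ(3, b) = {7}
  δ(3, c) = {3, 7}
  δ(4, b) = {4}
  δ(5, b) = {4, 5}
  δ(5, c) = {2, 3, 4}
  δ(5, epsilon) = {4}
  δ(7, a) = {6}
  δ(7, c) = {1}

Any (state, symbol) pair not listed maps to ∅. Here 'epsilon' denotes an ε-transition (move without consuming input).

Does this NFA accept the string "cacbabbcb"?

Yes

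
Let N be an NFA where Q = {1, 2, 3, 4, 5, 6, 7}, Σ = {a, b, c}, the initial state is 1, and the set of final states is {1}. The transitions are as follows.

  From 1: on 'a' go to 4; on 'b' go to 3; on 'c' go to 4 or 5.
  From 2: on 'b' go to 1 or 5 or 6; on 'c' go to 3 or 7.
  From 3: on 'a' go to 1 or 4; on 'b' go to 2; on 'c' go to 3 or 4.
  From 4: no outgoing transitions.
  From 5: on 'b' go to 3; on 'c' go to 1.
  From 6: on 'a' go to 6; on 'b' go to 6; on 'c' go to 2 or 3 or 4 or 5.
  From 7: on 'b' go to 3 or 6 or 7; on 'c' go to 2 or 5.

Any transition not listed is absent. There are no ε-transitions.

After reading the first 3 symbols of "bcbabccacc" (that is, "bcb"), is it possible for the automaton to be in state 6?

Start in {1}.
Read 'b': {1} → {3}.
Read 'c': {3} → {3, 4}.
Read 'b': {3, 4} → {2}.
State 6 is not in {2}.

No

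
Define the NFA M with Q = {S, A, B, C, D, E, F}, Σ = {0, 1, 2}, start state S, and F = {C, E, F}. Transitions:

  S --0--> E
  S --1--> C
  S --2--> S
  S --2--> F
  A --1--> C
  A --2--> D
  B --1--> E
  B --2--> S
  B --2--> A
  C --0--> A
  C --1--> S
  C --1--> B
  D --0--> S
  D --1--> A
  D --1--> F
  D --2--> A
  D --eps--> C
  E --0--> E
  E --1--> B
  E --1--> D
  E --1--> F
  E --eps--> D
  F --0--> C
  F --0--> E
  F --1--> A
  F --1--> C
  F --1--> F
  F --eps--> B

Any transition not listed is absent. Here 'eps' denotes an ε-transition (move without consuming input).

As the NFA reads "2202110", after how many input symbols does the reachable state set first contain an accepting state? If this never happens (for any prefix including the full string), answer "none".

Start in {S}.
Read '2': S→{S, F}; union {S, F}; ε-closure = {S, B, F}.
None of the earlier sets intersect F, but {S, B, F} does.

1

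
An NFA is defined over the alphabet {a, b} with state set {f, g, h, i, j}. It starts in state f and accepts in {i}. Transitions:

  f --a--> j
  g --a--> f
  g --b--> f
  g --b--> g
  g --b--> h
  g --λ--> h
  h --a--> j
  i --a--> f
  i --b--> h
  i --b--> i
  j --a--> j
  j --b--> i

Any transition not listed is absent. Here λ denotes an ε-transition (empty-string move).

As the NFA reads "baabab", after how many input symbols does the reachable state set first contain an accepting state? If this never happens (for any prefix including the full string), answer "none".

none

Start in {f}.
Read 'b': f→∅; now ∅.
The set is empty and remains empty for the remaining 5 symbols.
No reachable set along the way intersects F.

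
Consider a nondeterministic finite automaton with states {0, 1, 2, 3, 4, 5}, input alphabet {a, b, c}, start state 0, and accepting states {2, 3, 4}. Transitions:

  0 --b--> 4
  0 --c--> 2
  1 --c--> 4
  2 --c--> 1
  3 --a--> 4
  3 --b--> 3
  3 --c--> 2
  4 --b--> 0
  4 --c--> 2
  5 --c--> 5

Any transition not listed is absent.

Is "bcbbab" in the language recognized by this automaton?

No

Start in {0}.
Read 'b': {0} → {4}.
Read 'c': {4} → {2}.
Read 'b': {2} → ∅.
The set is empty and remains empty for the remaining 3 symbols.
The final set ∅ contains no accepting state.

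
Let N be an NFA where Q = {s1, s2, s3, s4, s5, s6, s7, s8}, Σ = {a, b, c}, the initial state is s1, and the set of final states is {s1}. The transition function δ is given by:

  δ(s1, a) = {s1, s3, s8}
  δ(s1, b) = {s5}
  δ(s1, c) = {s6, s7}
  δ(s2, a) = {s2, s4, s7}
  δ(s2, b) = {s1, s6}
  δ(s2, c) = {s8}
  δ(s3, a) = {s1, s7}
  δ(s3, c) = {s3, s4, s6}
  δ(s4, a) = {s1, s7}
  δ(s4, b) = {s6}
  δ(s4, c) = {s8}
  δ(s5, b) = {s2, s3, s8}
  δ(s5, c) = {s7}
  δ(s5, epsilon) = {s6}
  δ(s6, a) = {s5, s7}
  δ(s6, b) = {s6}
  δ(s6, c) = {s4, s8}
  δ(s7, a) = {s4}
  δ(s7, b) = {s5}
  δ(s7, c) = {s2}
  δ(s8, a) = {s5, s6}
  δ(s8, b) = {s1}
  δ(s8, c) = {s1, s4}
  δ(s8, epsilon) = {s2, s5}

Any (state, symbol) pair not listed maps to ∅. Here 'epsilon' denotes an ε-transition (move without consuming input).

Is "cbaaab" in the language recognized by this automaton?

No

Start in {s1}.
Read 'c': s1→{s6, s7}; now {s6, s7}.
Read 'b': s6→{s6}, s7→{s5}; now {s5, s6}.
Read 'a': s5→∅, s6→{s5, s7}; union {s5, s7}; ε-closure = {s5, s6, s7}.
Read 'a': s5→∅, s6→{s5, s7}, s7→{s4}; union {s4, s5, s7}; ε-closure = {s4, s5, s6, s7}.
Read 'a': s4→{s1, s7}, s5→∅, s6→{s5, s7}, s7→{s4}; union {s1, s4, s5, s7}; ε-closure = {s1, s4, s5, s6, s7}.
Read 'b': s1→{s5}, s4→{s6}, s5→{s2, s3, s8}, s6→{s6}, s7→{s5}; now {s2, s3, s5, s6, s8}.
The final set {s2, s3, s5, s6, s8} contains no accepting state.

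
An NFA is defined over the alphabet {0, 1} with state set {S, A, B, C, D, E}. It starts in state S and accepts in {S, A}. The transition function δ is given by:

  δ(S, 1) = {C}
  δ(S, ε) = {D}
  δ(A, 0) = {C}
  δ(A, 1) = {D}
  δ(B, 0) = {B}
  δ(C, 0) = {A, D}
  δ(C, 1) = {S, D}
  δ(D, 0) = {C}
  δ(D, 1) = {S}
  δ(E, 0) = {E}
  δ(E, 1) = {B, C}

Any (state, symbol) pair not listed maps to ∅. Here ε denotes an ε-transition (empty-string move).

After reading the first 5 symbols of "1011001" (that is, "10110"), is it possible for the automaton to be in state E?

Start: ε-closure({S}) = {S, D}.
Read '1': S→{C}, D→{S}; union {S, C}; ε-closure = {S, C, D}.
Read '0': S→∅, C→{A, D}, D→{C}; now {A, C, D}.
Read '1': A→{D}, C→{S, D}, D→{S}; now {S, D}.
Read '1': S→{C}, D→{S}; union {S, C}; ε-closure = {S, C, D}.
Read '0': S→∅, C→{A, D}, D→{C}; now {A, C, D}.
State E is not in {A, C, D}.

No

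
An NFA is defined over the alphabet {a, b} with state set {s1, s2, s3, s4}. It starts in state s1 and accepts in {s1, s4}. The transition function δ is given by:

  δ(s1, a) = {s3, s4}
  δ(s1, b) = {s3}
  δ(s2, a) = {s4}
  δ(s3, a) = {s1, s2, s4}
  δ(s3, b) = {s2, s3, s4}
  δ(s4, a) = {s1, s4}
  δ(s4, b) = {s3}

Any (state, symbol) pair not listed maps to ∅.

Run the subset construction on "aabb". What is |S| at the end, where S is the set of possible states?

3

Start in {s1}.
Read 'a': s1→{s3, s4}; now {s3, s4}.
Read 'a': s3→{s1, s2, s4}, s4→{s1, s4}; now {s1, s2, s4}.
Read 'b': s1→{s3}, s2→∅, s4→{s3}; now {s3}.
Read 'b': s3→{s2, s3, s4}; now {s2, s3, s4}.
That set has 3 states.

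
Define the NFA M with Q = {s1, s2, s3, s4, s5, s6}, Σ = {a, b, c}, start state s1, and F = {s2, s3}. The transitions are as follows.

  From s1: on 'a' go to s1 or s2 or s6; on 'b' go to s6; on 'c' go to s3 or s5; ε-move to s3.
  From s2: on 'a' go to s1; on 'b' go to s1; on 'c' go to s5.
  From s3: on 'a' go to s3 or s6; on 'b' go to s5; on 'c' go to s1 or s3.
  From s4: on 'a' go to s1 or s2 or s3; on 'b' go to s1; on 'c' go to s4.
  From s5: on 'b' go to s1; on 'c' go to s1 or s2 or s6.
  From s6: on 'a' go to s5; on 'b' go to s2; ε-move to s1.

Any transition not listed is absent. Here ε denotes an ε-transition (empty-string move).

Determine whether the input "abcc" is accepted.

Yes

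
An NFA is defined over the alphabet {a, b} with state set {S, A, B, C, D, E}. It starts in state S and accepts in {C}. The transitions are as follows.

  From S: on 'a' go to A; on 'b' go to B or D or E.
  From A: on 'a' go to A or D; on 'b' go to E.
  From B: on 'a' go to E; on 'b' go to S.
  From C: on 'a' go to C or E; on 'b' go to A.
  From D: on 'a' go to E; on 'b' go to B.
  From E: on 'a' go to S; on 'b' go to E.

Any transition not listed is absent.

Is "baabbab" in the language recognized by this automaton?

No

Start in {S}.
Read 'b': S→{B, D, E}; now {B, D, E}.
Read 'a': B→{E}, D→{E}, E→{S}; now {S, E}.
Read 'a': S→{A}, E→{S}; now {S, A}.
Read 'b': S→{B, D, E}, A→{E}; now {B, D, E}.
Read 'b': B→{S}, D→{B}, E→{E}; now {S, B, E}.
Read 'a': S→{A}, B→{E}, E→{S}; now {S, A, E}.
Read 'b': S→{B, D, E}, A→{E}, E→{E}; now {B, D, E}.
The final set {B, D, E} contains no accepting state.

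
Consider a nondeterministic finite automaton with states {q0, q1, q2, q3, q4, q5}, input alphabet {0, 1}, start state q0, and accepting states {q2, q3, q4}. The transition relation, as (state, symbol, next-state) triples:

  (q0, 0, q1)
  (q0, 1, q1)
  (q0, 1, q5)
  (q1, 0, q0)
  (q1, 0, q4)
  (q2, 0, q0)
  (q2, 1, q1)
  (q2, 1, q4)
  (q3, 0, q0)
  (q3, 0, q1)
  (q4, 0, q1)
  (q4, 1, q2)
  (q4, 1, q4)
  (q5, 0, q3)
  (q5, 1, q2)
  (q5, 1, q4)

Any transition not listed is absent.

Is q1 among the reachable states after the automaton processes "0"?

Yes

Start in {q0}.
Read '0': {q0} → {q1}.
State q1 is in {q1}.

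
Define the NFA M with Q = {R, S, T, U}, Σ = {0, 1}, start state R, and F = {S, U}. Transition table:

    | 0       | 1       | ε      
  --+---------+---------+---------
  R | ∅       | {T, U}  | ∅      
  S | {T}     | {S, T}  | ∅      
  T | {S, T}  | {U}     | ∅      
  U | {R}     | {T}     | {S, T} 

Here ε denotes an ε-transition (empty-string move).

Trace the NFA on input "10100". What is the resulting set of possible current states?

{S, T}

Start in {R}.
Read '1': R→{T, U}; union {T, U}; ε-closure = {S, T, U}.
Read '0': S→{T}, T→{S, T}, U→{R}; now {R, S, T}.
Read '1': R→{T, U}, S→{S, T}, T→{U}; now {S, T, U}.
Read '0': S→{T}, T→{S, T}, U→{R}; now {R, S, T}.
Read '0': R→∅, S→{T}, T→{S, T}; now {S, T}.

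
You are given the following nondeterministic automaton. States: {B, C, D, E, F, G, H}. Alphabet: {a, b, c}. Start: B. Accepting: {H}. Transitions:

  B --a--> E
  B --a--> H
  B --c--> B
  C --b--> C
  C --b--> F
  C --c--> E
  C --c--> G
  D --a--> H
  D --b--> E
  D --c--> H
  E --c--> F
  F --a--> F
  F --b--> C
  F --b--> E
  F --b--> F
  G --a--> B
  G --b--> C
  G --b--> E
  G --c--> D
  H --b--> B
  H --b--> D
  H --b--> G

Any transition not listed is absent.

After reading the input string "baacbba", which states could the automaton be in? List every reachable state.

∅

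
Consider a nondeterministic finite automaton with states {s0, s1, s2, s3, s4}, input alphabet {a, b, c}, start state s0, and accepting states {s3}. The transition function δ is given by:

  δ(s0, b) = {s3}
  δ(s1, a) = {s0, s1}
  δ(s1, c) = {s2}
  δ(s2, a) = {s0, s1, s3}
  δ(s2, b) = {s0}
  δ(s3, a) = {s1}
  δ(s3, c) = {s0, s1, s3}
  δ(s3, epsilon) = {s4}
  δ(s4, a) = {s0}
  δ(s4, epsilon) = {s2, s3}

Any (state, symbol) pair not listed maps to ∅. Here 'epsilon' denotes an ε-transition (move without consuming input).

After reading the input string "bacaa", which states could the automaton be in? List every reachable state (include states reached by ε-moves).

Start in {s0}.
Read 'b': {s0} → {s2, s3, s4}.
Read 'a': {s2, s3, s4} → {s0, s1, s2, s3, s4}.
Read 'c': {s0, s1, s2, s3, s4} → {s0, s1, s2, s3, s4}.
Read 'a': {s0, s1, s2, s3, s4} → {s0, s1, s2, s3, s4}.
Read 'a': {s0, s1, s2, s3, s4} → {s0, s1, s2, s3, s4}.

{s0, s1, s2, s3, s4}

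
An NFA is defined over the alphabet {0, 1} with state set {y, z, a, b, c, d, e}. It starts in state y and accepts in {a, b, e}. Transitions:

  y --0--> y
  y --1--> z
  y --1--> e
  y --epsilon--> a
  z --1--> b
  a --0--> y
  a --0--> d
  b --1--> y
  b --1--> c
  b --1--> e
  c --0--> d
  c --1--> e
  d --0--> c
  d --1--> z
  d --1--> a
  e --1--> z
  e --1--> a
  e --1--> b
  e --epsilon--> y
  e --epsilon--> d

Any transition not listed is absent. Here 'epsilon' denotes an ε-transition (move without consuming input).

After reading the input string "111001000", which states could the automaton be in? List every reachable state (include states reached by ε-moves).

{y, a, c, d}

Start: ε-closure({y}) = {y, a}.
Read '1': y→{z, e}, a→∅; union {z, e}; ε-closure = {y, z, a, d, e}.
Read '1': y→{z, e}, z→{b}, a→∅, d→{z, a}, e→{z, a, b}; union {z, a, b, e}; ε-closure = {y, z, a, b, d, e}.
Read '1': y→{z, e}, z→{b}, a→∅, b→{y, c, e}, d→{z, a}, e→{z, a, b}; union {y, z, a, b, c, e}; ε-closure = {y, z, a, b, c, d, e}.
Read '0': y→{y}, z→∅, a→{y, d}, b→∅, c→{d}, d→{c}, e→∅; union {y, c, d}; ε-closure = {y, a, c, d}.
Read '0': y→{y}, a→{y, d}, c→{d}, d→{c}; union {y, c, d}; ε-closure = {y, a, c, d}.
Read '1': y→{z, e}, a→∅, c→{e}, d→{z, a}; union {z, a, e}; ε-closure = {y, z, a, d, e}.
Read '0': y→{y}, z→∅, a→{y, d}, d→{c}, e→∅; union {y, c, d}; ε-closure = {y, a, c, d}.
Read '0': y→{y}, a→{y, d}, c→{d}, d→{c}; union {y, c, d}; ε-closure = {y, a, c, d}.
Read '0': y→{y}, a→{y, d}, c→{d}, d→{c}; union {y, c, d}; ε-closure = {y, a, c, d}.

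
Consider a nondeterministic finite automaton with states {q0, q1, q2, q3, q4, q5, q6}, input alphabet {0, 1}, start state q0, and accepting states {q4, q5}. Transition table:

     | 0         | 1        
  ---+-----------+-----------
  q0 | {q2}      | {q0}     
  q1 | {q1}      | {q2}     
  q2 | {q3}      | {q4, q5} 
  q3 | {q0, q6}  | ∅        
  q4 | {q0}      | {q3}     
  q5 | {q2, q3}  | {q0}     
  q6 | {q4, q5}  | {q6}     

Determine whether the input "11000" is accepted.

Start in {q0}.
Read '1': q0→{q0}; now {q0}.
Read '1': q0→{q0}; now {q0}.
Read '0': q0→{q2}; now {q2}.
Read '0': q2→{q3}; now {q3}.
Read '0': q3→{q0, q6}; now {q0, q6}.
The final set {q0, q6} contains no accepting state.

No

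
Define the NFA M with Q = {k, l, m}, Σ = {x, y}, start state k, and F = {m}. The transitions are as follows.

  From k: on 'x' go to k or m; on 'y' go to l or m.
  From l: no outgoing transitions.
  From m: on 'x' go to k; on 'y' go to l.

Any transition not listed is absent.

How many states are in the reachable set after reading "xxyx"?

1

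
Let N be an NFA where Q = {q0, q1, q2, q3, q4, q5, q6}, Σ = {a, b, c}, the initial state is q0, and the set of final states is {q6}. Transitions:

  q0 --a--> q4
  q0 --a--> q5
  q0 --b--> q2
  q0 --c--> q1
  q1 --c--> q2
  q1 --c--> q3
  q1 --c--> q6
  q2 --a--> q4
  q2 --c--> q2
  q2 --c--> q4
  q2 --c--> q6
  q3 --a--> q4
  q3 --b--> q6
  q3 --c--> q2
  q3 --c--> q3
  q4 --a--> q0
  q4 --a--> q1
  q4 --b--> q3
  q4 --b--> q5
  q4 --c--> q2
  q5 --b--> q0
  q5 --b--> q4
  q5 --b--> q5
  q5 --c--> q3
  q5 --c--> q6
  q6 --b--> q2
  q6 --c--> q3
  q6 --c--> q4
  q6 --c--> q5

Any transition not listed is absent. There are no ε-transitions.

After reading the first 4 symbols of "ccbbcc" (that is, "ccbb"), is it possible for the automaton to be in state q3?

Start in {q0}.
Read 'c': q0→{q1}; now {q1}.
Read 'c': q1→{q2, q3, q6}; now {q2, q3, q6}.
Read 'b': q2→∅, q3→{q6}, q6→{q2}; now {q2, q6}.
Read 'b': q2→∅, q6→{q2}; now {q2}.
State q3 is not in {q2}.

No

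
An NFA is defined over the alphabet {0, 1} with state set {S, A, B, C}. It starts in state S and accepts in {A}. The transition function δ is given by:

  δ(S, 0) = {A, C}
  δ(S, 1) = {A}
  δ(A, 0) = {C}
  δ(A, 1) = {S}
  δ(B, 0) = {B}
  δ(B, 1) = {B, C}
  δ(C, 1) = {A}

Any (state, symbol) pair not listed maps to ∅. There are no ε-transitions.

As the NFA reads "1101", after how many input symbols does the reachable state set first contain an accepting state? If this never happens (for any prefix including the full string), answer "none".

Start in {S}.
Read '1': S→{A}; now {A}.
None of the earlier sets intersect F, but {A} does.

1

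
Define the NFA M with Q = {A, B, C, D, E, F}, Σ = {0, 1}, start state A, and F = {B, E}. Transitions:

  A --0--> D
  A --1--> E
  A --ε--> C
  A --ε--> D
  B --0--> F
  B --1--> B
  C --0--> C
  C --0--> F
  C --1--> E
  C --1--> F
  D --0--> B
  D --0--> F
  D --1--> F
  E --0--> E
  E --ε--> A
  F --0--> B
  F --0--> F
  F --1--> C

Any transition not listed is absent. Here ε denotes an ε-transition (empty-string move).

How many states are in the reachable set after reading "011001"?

Start: ε-closure({A}) = {A, C, D}.
Read '0': {A, C, D} → {B, C, D, F}.
Read '1': {B, C, D, F} → {A, B, C, D, E, F}.
Read '1': {A, B, C, D, E, F} → {A, B, C, D, E, F}.
Read '0': {A, B, C, D, E, F} → {A, B, C, D, E, F}.
Read '0': {A, B, C, D, E, F} → {A, B, C, D, E, F}.
Read '1': {A, B, C, D, E, F} → {A, B, C, D, E, F}.
That set has 6 states.

6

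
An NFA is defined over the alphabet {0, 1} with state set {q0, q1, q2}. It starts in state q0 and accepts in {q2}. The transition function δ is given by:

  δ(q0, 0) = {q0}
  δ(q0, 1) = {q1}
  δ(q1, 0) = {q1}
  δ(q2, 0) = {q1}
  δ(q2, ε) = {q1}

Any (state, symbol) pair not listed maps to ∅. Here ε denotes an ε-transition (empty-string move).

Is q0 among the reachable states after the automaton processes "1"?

Start in {q0}.
Read '1': q0→{q1}; now {q1}.
State q0 is not in {q1}.

No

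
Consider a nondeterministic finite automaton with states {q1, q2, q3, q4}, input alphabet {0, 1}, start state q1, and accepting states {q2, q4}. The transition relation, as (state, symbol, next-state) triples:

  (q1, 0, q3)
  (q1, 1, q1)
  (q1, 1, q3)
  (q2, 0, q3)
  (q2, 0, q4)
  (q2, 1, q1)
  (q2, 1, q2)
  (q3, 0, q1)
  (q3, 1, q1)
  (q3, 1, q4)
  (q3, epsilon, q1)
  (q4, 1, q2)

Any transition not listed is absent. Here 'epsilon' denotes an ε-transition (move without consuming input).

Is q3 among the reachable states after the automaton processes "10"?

Yes

Start in {q1}.
Read '1': q1→{q1, q3}; now {q1, q3}.
Read '0': q1→{q3}, q3→{q1}; now {q1, q3}.
State q3 is in {q1, q3}.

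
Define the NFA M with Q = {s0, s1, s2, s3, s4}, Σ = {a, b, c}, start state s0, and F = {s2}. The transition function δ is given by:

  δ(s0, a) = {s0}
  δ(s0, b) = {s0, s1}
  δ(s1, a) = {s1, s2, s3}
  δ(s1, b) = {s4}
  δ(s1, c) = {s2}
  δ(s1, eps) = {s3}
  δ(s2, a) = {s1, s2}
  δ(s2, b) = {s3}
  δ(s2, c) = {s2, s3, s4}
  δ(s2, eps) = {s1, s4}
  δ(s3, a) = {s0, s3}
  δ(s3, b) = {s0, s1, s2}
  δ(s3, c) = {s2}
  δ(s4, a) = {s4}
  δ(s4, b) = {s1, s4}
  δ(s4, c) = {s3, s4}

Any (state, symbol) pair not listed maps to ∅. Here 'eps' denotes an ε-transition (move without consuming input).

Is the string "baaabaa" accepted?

Start in {s0}.
Read 'b': {s0} → {s0, s1, s3}.
Read 'a': {s0, s1, s3} → {s0, s1, s2, s3, s4}.
Read 'a': {s0, s1, s2, s3, s4} → {s0, s1, s2, s3, s4}.
Read 'a': {s0, s1, s2, s3, s4} → {s0, s1, s2, s3, s4}.
Read 'b': {s0, s1, s2, s3, s4} → {s0, s1, s2, s3, s4}.
Read 'a': {s0, s1, s2, s3, s4} → {s0, s1, s2, s3, s4}.
Read 'a': {s0, s1, s2, s3, s4} → {s0, s1, s2, s3, s4}.
The final set {s0, s1, s2, s3, s4} contains the accepting state s2.

Yes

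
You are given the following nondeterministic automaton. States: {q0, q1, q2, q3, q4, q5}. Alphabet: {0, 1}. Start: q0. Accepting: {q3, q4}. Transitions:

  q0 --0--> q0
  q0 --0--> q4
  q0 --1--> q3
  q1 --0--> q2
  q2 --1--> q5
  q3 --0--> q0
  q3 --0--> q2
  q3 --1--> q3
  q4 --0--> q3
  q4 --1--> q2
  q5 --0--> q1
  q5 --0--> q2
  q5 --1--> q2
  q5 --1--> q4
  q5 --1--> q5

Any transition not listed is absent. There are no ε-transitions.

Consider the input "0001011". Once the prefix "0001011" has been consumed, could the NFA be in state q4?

Start in {q0}.
Read '0': {q0} → {q0, q4}.
Read '0': {q0, q4} → {q0, q3, q4}.
Read '0': {q0, q3, q4} → {q0, q2, q3, q4}.
Read '1': {q0, q2, q3, q4} → {q2, q3, q5}.
Read '0': {q2, q3, q5} → {q0, q1, q2}.
Read '1': {q0, q1, q2} → {q3, q5}.
Read '1': {q3, q5} → {q2, q3, q4, q5}.
State q4 is in {q2, q3, q4, q5}.

Yes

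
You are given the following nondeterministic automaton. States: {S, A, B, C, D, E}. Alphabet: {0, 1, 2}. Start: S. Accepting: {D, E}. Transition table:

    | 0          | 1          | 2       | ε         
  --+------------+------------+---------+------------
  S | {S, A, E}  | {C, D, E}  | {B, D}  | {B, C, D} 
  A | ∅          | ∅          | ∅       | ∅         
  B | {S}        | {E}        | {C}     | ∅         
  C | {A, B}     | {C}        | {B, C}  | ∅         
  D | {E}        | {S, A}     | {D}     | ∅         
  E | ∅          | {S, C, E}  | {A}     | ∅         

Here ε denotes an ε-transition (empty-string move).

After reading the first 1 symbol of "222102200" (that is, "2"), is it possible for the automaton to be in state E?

No

Start: ε-closure({S}) = {S, B, C, D}.
Read '2': S→{B, D}, B→{C}, C→{B, C}, D→{D}; now {B, C, D}.
State E is not in {B, C, D}.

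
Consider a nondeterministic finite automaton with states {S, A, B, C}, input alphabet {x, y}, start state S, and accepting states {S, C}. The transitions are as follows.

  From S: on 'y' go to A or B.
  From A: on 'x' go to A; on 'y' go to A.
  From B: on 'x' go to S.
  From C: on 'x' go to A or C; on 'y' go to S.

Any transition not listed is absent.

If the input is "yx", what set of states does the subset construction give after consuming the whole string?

{S, A}

Start in {S}.
Read 'y': S→{A, B}; now {A, B}.
Read 'x': A→{A}, B→{S}; now {S, A}.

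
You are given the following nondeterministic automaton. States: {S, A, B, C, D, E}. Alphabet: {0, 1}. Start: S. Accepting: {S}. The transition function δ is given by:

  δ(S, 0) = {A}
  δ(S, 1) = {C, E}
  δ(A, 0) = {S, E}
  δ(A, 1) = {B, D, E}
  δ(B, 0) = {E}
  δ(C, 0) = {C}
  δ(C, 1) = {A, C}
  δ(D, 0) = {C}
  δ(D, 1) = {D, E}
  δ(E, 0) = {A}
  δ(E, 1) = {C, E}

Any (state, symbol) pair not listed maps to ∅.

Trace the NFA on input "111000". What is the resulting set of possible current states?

Start in {S}.
Read '1': S→{C, E}; now {C, E}.
Read '1': C→{A, C}, E→{C, E}; now {A, C, E}.
Read '1': A→{B, D, E}, C→{A, C}, E→{C, E}; now {A, B, C, D, E}.
Read '0': A→{S, E}, B→{E}, C→{C}, D→{C}, E→{A}; now {S, A, C, E}.
Read '0': S→{A}, A→{S, E}, C→{C}, E→{A}; now {S, A, C, E}.
Read '0': S→{A}, A→{S, E}, C→{C}, E→{A}; now {S, A, C, E}.

{S, A, C, E}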